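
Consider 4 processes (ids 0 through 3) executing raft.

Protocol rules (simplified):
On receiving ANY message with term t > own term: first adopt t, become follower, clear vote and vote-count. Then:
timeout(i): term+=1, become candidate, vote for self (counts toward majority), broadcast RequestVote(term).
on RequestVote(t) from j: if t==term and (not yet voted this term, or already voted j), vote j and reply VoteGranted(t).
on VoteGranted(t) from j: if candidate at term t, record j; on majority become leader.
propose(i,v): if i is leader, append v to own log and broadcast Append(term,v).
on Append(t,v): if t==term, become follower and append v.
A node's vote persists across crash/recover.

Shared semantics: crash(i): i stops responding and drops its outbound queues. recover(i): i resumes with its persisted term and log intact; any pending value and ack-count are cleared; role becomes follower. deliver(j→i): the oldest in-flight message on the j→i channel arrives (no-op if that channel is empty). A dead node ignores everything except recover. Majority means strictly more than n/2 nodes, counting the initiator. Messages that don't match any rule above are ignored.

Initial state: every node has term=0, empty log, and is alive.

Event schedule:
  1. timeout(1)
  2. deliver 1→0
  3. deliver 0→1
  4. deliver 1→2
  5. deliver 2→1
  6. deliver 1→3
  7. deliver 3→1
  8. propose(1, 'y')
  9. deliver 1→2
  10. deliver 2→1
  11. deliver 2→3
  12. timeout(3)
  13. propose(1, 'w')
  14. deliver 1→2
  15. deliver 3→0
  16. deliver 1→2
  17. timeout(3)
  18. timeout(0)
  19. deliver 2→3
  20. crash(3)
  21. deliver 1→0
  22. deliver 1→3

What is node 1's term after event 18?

after 1 — timeout(1): n1:cand/t1/[-]
after 2 — deliver 1→0: n0:foll/t1/[-]
after 3 — deliver 0→1: ·
after 4 — deliver 1→2: n2:foll/t1/[-]
after 5 — deliver 2→1: n1:lead/t1/[-]
after 6 — deliver 1→3: n3:foll/t1/[-]
after 7 — deliver 3→1: ·
after 8 — propose(1,'y'): n1:lead/t1/[y]
after 9 — deliver 1→2: n2:foll/t1/[y]
after 10 — deliver 2→1: ·
after 11 — deliver 2→3: ·
after 12 — timeout(3): n3:cand/t2/[-]
after 13 — propose(1,'w'): n1:lead/t1/[y,w]
after 14 — deliver 1→2: n2:foll/t1/[y,w]
after 15 — deliver 3→0: n0:foll/t2/[-]
after 16 — deliver 1→2: ·
after 17 — timeout(3): n3:cand/t3/[-]
after 18 — timeout(0): n0:cand/t3/[-]

1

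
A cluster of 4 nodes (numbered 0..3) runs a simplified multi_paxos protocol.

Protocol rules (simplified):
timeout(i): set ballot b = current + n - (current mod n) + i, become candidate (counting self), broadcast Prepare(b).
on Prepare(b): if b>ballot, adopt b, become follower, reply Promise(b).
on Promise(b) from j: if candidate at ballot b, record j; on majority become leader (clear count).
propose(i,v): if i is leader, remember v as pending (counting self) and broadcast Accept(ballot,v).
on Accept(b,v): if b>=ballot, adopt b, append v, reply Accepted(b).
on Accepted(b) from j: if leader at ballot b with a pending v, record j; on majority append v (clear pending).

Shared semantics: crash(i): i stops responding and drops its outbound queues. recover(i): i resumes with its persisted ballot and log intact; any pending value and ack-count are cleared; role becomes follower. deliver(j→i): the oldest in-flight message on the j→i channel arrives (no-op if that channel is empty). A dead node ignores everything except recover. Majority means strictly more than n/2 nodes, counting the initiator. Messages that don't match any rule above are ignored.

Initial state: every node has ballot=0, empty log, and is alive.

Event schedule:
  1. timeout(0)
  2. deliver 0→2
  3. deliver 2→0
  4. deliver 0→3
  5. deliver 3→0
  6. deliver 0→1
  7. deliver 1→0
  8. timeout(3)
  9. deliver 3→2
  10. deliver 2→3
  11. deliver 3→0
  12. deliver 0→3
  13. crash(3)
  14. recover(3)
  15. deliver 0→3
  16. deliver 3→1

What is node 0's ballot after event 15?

11

step 1 timeout(0): 0={cand,b=4,log=-}
step 2 deliver 0→2: 2={foll,b=4,log=-}
step 3 deliver 2→0: —
step 4 deliver 0→3: 3={foll,b=4,log=-}
step 5 deliver 3→0: 0={lead,b=4,log=-}
step 6 deliver 0→1: 1={foll,b=4,log=-}
step 7 deliver 1→0: —
step 8 timeout(3): 3={cand,b=11,log=-}
step 9 deliver 3→2: 2={foll,b=11,log=-}
step 10 deliver 2→3: —
step 11 deliver 3→0: 0={foll,b=11,log=-}
step 12 deliver 0→3: 3={lead,b=11,log=-}
step 13 crash(3): 3={✗lead,b=11,log=-}
step 14 recover(3): 3={foll,b=11,log=-}
step 15 deliver 0→3: —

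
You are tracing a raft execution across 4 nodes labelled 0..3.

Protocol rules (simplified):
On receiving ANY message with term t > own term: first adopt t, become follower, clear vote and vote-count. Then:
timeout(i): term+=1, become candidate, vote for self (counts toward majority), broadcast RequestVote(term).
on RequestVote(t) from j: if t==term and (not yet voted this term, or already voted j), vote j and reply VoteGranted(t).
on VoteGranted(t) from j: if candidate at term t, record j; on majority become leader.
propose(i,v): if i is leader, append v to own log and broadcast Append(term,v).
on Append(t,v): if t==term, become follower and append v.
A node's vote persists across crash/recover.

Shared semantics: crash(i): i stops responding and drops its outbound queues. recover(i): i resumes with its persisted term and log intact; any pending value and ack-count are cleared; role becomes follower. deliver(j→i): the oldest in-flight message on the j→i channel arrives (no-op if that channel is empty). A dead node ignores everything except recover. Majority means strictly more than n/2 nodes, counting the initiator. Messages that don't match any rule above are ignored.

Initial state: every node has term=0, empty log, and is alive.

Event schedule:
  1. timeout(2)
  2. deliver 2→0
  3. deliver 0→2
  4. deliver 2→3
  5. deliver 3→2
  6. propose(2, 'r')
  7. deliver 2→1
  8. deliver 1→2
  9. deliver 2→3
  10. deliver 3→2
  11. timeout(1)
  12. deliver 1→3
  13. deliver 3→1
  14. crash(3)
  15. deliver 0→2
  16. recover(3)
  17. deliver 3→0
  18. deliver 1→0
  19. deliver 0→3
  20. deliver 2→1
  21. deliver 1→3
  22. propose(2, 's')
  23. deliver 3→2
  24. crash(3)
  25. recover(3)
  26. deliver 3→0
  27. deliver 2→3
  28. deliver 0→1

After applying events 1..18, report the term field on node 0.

2

step 1 timeout(2): 2={cand,t=1,log=-}
step 2 deliver 2→0: 0={foll,t=1,log=-}
step 3 deliver 0→2: —
step 4 deliver 2→3: 3={foll,t=1,log=-}
step 5 deliver 3→2: 2={lead,t=1,log=-}
step 6 propose(2,'r'): 2={lead,t=1,log=r}
step 7 deliver 2→1: 1={foll,t=1,log=-}
step 8 deliver 1→2: —
step 9 deliver 2→3: 3={foll,t=1,log=r}
step 10 deliver 3→2: —
step 11 timeout(1): 1={cand,t=2,log=-}
step 12 deliver 1→3: 3={foll,t=2,log=r}
step 13 deliver 3→1: —
step 14 crash(3): 3={✗foll,t=2,log=r}
step 15 deliver 0→2: —
step 16 recover(3): 3={foll,t=2,log=r}
step 17 deliver 3→0: —
step 18 deliver 1→0: 0={foll,t=2,log=-}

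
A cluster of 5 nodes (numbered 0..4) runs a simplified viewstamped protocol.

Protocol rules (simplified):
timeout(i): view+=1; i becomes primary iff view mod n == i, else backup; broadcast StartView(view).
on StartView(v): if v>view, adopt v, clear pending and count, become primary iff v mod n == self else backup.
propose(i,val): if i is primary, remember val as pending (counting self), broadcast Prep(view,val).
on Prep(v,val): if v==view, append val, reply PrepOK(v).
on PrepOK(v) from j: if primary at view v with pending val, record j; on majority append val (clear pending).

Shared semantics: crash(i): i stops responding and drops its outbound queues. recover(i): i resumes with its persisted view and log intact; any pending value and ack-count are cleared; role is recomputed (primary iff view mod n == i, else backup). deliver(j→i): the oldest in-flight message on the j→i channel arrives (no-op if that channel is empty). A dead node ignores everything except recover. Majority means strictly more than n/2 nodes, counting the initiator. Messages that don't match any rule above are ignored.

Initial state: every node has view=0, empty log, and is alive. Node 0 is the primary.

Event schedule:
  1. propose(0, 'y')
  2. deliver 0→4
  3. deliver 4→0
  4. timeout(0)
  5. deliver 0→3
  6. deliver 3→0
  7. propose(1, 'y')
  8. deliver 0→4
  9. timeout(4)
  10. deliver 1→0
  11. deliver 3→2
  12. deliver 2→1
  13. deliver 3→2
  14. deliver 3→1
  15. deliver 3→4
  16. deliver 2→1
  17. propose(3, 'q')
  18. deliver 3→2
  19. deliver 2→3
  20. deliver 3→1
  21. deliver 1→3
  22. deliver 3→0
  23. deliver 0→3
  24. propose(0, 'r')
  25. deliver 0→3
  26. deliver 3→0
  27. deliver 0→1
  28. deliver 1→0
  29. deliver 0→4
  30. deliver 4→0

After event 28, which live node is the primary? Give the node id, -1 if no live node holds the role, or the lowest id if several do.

-1

1. propose(0,'y'):  nop
2. deliver 0→4:  <4:back v0 y>
3. deliver 4→0:  nop
4. timeout(0):  <0:back v1 ->
5. deliver 0→3:  <3:back v0 y>
6. deliver 3→0:  nop
7. propose(1,'y'):  nop
8. deliver 0→4:  <4:back v1 y>
9. timeout(4):  <4:back v2 y>
10. deliver 1→0:  nop
11. deliver 3→2:  nop
12. deliver 2→1:  nop
13. deliver 3→2:  nop
14. deliver 3→1:  nop
15. deliver 3→4:  nop
16. deliver 2→1:  nop
17. propose(3,'q'):  nop
18. deliver 3→2:  nop
19. deliver 2→3:  nop
20. deliver 3→1:  nop
21. deliver 1→3:  nop
22. deliver 3→0:  nop
23. deliver 0→3:  <3:back v1 y>
24. propose(0,'r'):  nop
25. deliver 0→3:  nop
26. deliver 3→0:  nop
27. deliver 0→1:  <1:back v0 y>
28. deliver 1→0:  nop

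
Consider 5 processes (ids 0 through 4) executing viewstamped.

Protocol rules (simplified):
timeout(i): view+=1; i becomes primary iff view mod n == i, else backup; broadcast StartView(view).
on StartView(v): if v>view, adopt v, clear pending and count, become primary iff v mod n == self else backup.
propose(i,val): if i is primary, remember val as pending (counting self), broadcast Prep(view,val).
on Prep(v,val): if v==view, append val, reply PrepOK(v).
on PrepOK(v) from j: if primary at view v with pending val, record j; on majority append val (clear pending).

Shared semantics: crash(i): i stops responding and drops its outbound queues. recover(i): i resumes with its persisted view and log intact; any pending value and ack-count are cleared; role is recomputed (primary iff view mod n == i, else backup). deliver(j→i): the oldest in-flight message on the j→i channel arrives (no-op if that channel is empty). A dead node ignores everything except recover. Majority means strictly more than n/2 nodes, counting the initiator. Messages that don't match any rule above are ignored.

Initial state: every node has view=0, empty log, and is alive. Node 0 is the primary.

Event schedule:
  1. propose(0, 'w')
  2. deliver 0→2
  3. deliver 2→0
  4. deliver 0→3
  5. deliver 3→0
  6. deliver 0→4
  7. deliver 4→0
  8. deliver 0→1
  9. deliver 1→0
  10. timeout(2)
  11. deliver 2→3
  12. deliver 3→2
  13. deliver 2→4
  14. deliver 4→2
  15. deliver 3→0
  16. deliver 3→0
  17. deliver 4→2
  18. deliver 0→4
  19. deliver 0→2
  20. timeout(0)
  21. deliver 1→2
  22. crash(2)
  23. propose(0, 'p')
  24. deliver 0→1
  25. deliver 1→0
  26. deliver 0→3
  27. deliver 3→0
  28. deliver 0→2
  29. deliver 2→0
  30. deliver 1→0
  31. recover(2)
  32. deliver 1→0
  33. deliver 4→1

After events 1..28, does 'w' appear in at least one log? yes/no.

step 1 propose(0,'w'): —
step 2 deliver 0→2: 2={back,v=0,log=w}
step 3 deliver 2→0: —
step 4 deliver 0→3: 3={back,v=0,log=w}
step 5 deliver 3→0: 0={prim,v=0,log=w}
step 6 deliver 0→4: 4={back,v=0,log=w}
step 7 deliver 4→0: —
step 8 deliver 0→1: 1={back,v=0,log=w}
step 9 deliver 1→0: —
step 10 timeout(2): 2={back,v=1,log=w}
step 11 deliver 2→3: 3={back,v=1,log=w}
step 12 deliver 3→2: —
step 13 deliver 2→4: 4={back,v=1,log=w}
step 14 deliver 4→2: —
step 15 deliver 3→0: —
step 16 deliver 3→0: —
step 17 deliver 4→2: —
step 18 deliver 0→4: —
step 19 deliver 0→2: —
step 20 timeout(0): 0={back,v=1,log=w}
step 21 deliver 1→2: —
step 22 crash(2): 2={✗back,v=1,log=w}
step 23 propose(0,'p'): —
step 24 deliver 0→1: 1={prim,v=1,log=w}
step 25 deliver 1→0: —
step 26 deliver 0→3: —
step 27 deliver 3→0: —
step 28 deliver 0→2: —

yes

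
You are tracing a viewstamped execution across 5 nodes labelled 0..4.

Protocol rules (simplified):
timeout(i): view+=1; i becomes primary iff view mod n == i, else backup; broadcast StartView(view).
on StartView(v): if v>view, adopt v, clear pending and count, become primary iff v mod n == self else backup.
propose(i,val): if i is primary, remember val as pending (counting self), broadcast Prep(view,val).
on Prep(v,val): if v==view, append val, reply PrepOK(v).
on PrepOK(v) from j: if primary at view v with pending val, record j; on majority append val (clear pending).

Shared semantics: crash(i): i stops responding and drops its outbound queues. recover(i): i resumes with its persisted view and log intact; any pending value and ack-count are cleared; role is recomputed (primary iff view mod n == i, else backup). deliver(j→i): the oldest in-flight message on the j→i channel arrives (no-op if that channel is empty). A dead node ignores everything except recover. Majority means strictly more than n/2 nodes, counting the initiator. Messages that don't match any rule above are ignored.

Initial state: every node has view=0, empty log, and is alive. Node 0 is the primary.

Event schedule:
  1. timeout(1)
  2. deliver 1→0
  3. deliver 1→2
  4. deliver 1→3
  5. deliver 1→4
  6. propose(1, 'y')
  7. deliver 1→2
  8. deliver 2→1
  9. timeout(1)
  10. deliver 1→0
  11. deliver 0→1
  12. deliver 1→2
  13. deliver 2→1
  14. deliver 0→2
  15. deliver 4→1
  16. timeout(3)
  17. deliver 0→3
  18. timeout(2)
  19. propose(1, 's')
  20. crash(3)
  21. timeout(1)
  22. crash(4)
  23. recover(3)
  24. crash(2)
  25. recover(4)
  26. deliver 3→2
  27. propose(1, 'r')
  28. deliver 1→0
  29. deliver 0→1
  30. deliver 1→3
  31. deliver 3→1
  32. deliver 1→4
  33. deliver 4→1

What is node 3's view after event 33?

2

after 1 — timeout(1): n1:prim/v1/[-]
after 2 — deliver 1→0: n0:back/v1/[-]
after 3 — deliver 1→2: n2:back/v1/[-]
after 4 — deliver 1→3: n3:back/v1/[-]
after 5 — deliver 1→4: n4:back/v1/[-]
after 6 — propose(1,'y'): ·
after 7 — deliver 1→2: n2:back/v1/[y]
after 8 — deliver 2→1: ·
after 9 — timeout(1): n1:back/v2/[-]
after 10 — deliver 1→0: n0:back/v1/[y]
after 11 — deliver 0→1: ·
after 12 — deliver 1→2: n2:prim/v2/[y]
after 13 — deliver 2→1: ·
after 14 — deliver 0→2: ·
after 15 — deliver 4→1: ·
after 16 — timeout(3): n3:back/v2/[-]
after 17 — deliver 0→3: ·
after 18 — timeout(2): n2:back/v3/[y]
after 19 — propose(1,'s'): ·
after 20 — crash(3): n3:✗back/v2/[-]
after 21 — timeout(1): n1:back/v3/[-]
after 22 — crash(4): n4:✗back/v1/[-]
after 23 — recover(3): n3:back/v2/[-]
after 24 — crash(2): n2:✗back/v3/[y]
after 25 — recover(4): n4:back/v1/[-]
after 26 — deliver 3→2: ·
after 27 — propose(1,'r'): ·
after 28 — deliver 1→0: n0:back/v2/[y]
after 29 — deliver 0→1: ·
after 30 — deliver 1→3: ·
after 31 — deliver 3→1: ·
after 32 — deliver 1→4: n4:back/v1/[y]
after 33 — deliver 4→1: ·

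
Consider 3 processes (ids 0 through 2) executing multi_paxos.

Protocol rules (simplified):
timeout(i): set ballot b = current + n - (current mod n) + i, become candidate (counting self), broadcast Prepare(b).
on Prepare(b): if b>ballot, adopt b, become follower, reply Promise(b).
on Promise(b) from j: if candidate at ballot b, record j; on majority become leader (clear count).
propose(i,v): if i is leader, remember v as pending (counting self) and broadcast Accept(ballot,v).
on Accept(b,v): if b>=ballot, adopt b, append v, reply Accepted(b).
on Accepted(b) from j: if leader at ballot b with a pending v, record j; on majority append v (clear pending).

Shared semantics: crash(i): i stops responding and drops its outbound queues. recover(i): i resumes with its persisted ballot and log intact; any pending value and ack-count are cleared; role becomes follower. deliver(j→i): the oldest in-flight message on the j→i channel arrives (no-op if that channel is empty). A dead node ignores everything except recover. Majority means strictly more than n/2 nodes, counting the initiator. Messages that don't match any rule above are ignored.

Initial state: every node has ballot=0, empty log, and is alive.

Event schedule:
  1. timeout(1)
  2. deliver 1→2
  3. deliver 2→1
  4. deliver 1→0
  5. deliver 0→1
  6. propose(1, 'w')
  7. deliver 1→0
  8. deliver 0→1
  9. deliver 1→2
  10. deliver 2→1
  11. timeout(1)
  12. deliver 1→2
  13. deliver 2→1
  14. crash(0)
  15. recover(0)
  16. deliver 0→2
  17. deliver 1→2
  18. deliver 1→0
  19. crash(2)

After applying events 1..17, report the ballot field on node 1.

7

e1 timeout(1): 1[cand,b=4,-]
e2 deliver 1→2: 2[foll,b=4,-]
e3 deliver 2→1: 1[lead,b=4,-]
e4 deliver 1→0: 0[foll,b=4,-]
e5 deliver 0→1: ·
e6 propose(1,'w'): ·
e7 deliver 1→0: 0[foll,b=4,w]
e8 deliver 0→1: 1[lead,b=4,w]
e9 deliver 1→2: 2[foll,b=4,w]
e10 deliver 2→1: ·
e11 timeout(1): 1[cand,b=7,w]
e12 deliver 1→2: 2[foll,b=7,w]
e13 deliver 2→1: 1[lead,b=7,w]
e14 crash(0): 0[✗foll,b=4,w]
e15 recover(0): 0[foll,b=4,w]
e16 deliver 0→2: ·
e17 deliver 1→2: ·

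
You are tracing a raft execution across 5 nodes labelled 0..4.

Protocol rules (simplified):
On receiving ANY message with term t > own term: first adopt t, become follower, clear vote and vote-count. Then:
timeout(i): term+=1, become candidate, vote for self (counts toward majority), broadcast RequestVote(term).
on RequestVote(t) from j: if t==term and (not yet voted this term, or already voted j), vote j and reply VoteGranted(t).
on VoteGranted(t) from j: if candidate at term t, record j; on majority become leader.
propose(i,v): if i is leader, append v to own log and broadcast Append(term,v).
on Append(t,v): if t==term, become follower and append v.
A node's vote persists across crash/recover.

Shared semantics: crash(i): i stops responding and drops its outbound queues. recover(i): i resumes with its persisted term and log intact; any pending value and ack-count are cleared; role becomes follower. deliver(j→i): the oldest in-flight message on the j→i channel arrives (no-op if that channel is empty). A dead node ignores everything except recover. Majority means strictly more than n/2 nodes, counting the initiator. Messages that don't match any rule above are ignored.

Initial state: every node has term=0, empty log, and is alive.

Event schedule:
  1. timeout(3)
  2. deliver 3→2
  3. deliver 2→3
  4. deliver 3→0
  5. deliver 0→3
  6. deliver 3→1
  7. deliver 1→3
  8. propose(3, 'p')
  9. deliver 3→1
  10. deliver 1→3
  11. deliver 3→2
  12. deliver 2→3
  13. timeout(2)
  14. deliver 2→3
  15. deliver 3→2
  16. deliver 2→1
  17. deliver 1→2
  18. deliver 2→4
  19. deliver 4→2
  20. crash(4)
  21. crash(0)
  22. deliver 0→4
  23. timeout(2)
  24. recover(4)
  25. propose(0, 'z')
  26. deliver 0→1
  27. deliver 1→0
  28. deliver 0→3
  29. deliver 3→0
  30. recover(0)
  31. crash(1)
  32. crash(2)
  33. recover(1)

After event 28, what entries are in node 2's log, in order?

1. timeout(3):  <3:cand t1 ->
2. deliver 3→2:  <2:foll t1 ->
3. deliver 2→3:  nop
4. deliver 3→0:  <0:foll t1 ->
5. deliver 0→3:  <3:lead t1 ->
6. deliver 3→1:  <1:foll t1 ->
7. deliver 1→3:  nop
8. propose(3,'p'):  <3:lead t1 p>
9. deliver 3→1:  <1:foll t1 p>
10. deliver 1→3:  nop
11. deliver 3→2:  <2:foll t1 p>
12. deliver 2→3:  nop
13. timeout(2):  <2:cand t2 p>
14. deliver 2→3:  <3:foll t2 p>
15. deliver 3→2:  nop
16. deliver 2→1:  <1:foll t2 p>
17. deliver 1→2:  <2:lead t2 p>
18. deliver 2→4:  <4:foll t2 ->
19. deliver 4→2:  nop
20. crash(4):  <4:✗foll t2 ->
21. crash(0):  <0:✗foll t1 ->
22. deliver 0→4:  nop
23. timeout(2):  <2:cand t3 p>
24. recover(4):  <4:foll t2 ->
25. propose(0,'z'):  nop
26. deliver 0→1:  nop
27. deliver 1→0:  nop
28. deliver 0→3:  nop

p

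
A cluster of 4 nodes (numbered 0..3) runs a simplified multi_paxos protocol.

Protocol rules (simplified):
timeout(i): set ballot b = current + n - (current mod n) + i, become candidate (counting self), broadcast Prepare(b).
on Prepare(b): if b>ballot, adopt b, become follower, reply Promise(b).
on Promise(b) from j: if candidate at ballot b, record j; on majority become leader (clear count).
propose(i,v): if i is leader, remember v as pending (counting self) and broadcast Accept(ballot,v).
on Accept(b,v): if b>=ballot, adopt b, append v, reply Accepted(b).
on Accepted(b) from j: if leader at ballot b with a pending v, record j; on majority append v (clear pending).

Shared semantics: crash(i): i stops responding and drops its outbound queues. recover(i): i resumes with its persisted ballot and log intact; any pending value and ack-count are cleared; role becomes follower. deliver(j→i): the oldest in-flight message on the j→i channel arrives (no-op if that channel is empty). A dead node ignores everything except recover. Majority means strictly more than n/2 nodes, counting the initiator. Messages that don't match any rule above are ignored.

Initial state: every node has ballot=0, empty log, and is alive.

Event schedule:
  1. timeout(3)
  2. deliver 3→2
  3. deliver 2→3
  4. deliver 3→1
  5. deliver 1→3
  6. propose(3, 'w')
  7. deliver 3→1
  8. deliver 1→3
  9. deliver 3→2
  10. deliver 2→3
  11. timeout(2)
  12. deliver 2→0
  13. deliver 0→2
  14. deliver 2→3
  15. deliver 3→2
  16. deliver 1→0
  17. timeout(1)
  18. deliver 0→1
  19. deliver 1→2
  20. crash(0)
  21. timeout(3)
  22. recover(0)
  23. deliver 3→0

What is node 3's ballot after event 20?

[1] timeout(3) → N3(cand b7 [-])
[2] deliver 3→2 → N2(foll b7 [-])
[3] deliver 2→3 → ∅
[4] deliver 3→1 → N1(foll b7 [-])
[5] deliver 1→3 → N3(lead b7 [-])
[6] propose(3,'w') → ∅
[7] deliver 3→1 → N1(foll b7 [w])
[8] deliver 1→3 → ∅
[9] deliver 3→2 → N2(foll b7 [w])
[10] deliver 2→3 → N3(lead b7 [w])
[11] timeout(2) → N2(cand b10 [w])
[12] deliver 2→0 → N0(foll b10 [-])
[13] deliver 0→2 → ∅
[14] deliver 2→3 → N3(foll b10 [w])
[15] deliver 3→2 → N2(lead b10 [w])
[16] deliver 1→0 → ∅
[17] timeout(1) → N1(cand b9 [w])
[18] deliver 0→1 → ∅
[19] deliver 1→2 → ∅
[20] crash(0) → N0(✗foll b10 [-])

10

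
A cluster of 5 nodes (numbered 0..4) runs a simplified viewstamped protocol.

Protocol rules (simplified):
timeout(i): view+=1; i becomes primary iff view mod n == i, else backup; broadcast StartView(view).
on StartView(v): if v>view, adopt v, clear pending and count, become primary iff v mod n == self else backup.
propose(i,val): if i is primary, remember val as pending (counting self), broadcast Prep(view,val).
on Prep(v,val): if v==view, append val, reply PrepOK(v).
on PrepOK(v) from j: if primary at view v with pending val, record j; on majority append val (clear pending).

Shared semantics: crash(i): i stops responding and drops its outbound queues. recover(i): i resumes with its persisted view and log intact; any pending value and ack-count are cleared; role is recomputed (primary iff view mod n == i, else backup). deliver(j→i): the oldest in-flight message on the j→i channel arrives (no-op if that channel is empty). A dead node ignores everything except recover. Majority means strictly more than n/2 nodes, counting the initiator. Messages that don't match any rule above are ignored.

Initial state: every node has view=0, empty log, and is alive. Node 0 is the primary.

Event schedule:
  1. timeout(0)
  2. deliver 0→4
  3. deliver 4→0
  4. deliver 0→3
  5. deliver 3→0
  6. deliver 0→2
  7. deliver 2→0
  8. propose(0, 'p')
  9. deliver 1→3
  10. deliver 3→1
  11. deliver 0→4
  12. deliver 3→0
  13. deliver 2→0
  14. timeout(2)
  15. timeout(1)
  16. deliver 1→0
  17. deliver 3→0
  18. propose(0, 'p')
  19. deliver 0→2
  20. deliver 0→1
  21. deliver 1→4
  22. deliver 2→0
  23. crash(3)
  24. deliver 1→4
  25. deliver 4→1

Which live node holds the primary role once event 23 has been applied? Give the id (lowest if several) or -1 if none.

1

1. timeout(0):  <0:back v1 ->
2. deliver 0→4:  <4:back v1 ->
3. deliver 4→0:  nop
4. deliver 0→3:  <3:back v1 ->
5. deliver 3→0:  nop
6. deliver 0→2:  <2:back v1 ->
7. deliver 2→0:  nop
8. propose(0,'p'):  nop
9. deliver 1→3:  nop
10. deliver 3→1:  nop
11. deliver 0→4:  nop
12. deliver 3→0:  nop
13. deliver 2→0:  nop
14. timeout(2):  <2:prim v2 ->
15. timeout(1):  <1:prim v1 ->
16. deliver 1→0:  nop
17. deliver 3→0:  nop
18. propose(0,'p'):  nop
19. deliver 0→2:  nop
20. deliver 0→1:  nop
21. deliver 1→4:  nop
22. deliver 2→0:  <0:back v2 ->
23. crash(3):  <3:✗back v1 ->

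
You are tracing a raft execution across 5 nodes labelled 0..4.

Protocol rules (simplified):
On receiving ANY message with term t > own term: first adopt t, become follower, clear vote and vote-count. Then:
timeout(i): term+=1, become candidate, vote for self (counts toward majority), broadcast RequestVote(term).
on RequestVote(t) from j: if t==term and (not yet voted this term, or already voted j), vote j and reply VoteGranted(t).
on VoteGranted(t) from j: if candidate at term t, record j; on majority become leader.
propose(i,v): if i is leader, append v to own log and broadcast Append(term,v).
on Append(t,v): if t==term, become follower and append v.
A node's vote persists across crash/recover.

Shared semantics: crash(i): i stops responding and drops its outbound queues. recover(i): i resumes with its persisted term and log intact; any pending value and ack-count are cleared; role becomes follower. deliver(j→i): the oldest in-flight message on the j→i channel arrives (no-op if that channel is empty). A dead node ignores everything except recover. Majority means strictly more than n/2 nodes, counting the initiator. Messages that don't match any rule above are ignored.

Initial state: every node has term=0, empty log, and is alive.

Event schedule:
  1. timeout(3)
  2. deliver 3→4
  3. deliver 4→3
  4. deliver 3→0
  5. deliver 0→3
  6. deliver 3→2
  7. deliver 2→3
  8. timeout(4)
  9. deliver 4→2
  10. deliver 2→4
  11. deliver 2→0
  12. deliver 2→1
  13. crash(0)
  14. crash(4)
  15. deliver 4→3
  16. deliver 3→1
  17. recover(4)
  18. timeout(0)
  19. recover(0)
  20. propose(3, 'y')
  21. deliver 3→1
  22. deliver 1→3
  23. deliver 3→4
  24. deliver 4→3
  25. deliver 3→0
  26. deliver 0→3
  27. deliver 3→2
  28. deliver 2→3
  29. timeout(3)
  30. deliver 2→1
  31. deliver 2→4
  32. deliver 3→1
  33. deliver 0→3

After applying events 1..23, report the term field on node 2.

after 1 — timeout(3): n3:cand/t1/[-]
after 2 — deliver 3→4: n4:foll/t1/[-]
after 3 — deliver 4→3: ·
after 4 — deliver 3→0: n0:foll/t1/[-]
after 5 — deliver 0→3: n3:lead/t1/[-]
after 6 — deliver 3→2: n2:foll/t1/[-]
after 7 — deliver 2→3: ·
after 8 — timeout(4): n4:cand/t2/[-]
after 9 — deliver 4→2: n2:foll/t2/[-]
after 10 — deliver 2→4: ·
after 11 — deliver 2→0: ·
after 12 — deliver 2→1: ·
after 13 — crash(0): n0:✗foll/t1/[-]
after 14 — crash(4): n4:✗cand/t2/[-]
after 15 — deliver 4→3: ·
after 16 — deliver 3→1: n1:foll/t1/[-]
after 17 — recover(4): n4:foll/t2/[-]
after 18 — timeout(0): ·
after 19 — recover(0): n0:foll/t1/[-]
after 20 — propose(3,'y'): n3:lead/t1/[y]
after 21 — deliver 3→1: n1:foll/t1/[y]
after 22 — deliver 1→3: ·
after 23 — deliver 3→4: ·

2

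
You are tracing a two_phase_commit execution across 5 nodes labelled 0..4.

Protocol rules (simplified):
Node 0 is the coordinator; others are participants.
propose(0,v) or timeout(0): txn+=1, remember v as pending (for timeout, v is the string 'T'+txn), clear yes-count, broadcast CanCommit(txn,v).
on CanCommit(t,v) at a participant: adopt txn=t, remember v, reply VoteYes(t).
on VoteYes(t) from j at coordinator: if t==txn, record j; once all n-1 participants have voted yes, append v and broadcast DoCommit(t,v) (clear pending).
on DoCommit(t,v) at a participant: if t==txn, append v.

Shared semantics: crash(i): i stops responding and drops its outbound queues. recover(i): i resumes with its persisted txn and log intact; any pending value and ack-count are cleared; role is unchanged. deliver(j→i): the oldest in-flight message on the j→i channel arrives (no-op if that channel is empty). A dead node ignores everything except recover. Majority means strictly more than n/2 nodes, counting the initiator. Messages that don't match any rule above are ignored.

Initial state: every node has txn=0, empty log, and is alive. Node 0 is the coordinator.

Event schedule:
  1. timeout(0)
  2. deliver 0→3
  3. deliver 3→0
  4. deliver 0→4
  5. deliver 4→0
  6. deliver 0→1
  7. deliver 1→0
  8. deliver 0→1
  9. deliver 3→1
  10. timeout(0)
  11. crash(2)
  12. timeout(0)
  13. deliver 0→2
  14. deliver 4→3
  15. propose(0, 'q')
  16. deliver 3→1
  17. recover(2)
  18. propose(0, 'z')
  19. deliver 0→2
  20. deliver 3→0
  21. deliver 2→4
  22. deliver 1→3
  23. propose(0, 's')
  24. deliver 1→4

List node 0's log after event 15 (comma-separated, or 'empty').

empty

after 1 — timeout(0): n0:coor/t1/[-]
after 2 — deliver 0→3: n3:part/t1/[-]
after 3 — deliver 3→0: ·
after 4 — deliver 0→4: n4:part/t1/[-]
after 5 — deliver 4→0: ·
after 6 — deliver 0→1: n1:part/t1/[-]
after 7 — deliver 1→0: ·
after 8 — deliver 0→1: ·
after 9 — deliver 3→1: ·
after 10 — timeout(0): n0:coor/t2/[-]
after 11 — crash(2): n2:✗part/t0/[-]
after 12 — timeout(0): n0:coor/t3/[-]
after 13 — deliver 0→2: ·
after 14 — deliver 4→3: ·
after 15 — propose(0,'q'): n0:coor/t4/[-]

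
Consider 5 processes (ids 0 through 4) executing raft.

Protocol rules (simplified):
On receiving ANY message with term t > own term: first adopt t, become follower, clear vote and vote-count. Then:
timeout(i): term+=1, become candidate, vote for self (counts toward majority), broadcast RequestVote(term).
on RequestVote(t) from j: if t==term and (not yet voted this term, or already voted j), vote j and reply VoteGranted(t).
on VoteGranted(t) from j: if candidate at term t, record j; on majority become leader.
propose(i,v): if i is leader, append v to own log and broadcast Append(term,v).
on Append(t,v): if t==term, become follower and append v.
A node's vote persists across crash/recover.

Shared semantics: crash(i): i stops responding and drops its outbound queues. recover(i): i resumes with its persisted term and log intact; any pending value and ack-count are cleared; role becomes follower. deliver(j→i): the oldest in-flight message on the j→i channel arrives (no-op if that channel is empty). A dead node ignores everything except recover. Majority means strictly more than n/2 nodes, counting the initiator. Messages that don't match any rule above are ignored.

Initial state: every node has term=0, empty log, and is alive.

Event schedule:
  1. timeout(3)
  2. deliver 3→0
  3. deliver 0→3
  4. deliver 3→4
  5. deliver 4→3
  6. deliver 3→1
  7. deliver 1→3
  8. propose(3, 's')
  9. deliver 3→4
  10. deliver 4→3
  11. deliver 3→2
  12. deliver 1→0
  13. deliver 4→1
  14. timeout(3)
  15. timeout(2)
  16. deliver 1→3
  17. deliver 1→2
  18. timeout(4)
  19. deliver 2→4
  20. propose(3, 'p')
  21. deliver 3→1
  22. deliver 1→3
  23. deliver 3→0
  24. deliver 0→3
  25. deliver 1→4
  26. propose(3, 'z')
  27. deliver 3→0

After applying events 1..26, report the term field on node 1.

step 1 timeout(3): 3={cand,t=1,log=-}
step 2 deliver 3→0: 0={foll,t=1,log=-}
step 3 deliver 0→3: —
step 4 deliver 3→4: 4={foll,t=1,log=-}
step 5 deliver 4→3: 3={lead,t=1,log=-}
step 6 deliver 3→1: 1={foll,t=1,log=-}
step 7 deliver 1→3: —
step 8 propose(3,'s'): 3={lead,t=1,log=s}
step 9 deliver 3→4: 4={foll,t=1,log=s}
step 10 deliver 4→3: —
step 11 deliver 3→2: 2={foll,t=1,log=-}
step 12 deliver 1→0: —
step 13 deliver 4→1: —
step 14 timeout(3): 3={cand,t=2,log=s}
step 15 timeout(2): 2={cand,t=2,log=-}
step 16 deliver 1→3: —
step 17 deliver 1→2: —
step 18 timeout(4): 4={cand,t=2,log=s}
step 19 deliver 2→4: —
step 20 propose(3,'p'): —
step 21 deliver 3→1: 1={foll,t=1,log=s}
step 22 deliver 1→3: —
step 23 deliver 3→0: 0={foll,t=1,log=s}
step 24 deliver 0→3: —
step 25 deliver 1→4: —
step 26 propose(3,'z'): —

1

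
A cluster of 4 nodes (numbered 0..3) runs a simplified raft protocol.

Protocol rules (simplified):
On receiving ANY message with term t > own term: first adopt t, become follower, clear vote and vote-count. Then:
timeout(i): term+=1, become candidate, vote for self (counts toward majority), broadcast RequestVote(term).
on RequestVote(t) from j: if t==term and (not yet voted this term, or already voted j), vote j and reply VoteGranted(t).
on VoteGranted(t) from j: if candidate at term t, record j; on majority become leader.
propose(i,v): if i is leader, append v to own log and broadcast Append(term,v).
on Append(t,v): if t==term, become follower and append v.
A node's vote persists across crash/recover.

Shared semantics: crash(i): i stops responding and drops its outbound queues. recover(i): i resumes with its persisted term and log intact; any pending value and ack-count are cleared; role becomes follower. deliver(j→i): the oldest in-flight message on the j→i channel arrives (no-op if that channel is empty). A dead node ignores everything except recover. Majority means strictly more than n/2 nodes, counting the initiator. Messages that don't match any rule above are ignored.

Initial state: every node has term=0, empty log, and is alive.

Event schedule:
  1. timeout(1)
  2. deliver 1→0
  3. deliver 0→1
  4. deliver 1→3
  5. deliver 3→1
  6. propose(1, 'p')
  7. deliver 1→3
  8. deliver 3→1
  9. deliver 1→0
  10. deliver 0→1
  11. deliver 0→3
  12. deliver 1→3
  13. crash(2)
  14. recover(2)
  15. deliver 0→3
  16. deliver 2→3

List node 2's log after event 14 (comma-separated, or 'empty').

step 1 timeout(1): 1={cand,t=1,log=-}
step 2 deliver 1→0: 0={foll,t=1,log=-}
step 3 deliver 0→1: —
step 4 deliver 1→3: 3={foll,t=1,log=-}
step 5 deliver 3→1: 1={lead,t=1,log=-}
step 6 propose(1,'p'): 1={lead,t=1,log=p}
step 7 deliver 1→3: 3={foll,t=1,log=p}
step 8 deliver 3→1: —
step 9 deliver 1→0: 0={foll,t=1,log=p}
step 10 deliver 0→1: —
step 11 deliver 0→3: —
step 12 deliver 1→3: —
step 13 crash(2): 2={✗foll,t=0,log=-}
step 14 recover(2): 2={foll,t=0,log=-}

empty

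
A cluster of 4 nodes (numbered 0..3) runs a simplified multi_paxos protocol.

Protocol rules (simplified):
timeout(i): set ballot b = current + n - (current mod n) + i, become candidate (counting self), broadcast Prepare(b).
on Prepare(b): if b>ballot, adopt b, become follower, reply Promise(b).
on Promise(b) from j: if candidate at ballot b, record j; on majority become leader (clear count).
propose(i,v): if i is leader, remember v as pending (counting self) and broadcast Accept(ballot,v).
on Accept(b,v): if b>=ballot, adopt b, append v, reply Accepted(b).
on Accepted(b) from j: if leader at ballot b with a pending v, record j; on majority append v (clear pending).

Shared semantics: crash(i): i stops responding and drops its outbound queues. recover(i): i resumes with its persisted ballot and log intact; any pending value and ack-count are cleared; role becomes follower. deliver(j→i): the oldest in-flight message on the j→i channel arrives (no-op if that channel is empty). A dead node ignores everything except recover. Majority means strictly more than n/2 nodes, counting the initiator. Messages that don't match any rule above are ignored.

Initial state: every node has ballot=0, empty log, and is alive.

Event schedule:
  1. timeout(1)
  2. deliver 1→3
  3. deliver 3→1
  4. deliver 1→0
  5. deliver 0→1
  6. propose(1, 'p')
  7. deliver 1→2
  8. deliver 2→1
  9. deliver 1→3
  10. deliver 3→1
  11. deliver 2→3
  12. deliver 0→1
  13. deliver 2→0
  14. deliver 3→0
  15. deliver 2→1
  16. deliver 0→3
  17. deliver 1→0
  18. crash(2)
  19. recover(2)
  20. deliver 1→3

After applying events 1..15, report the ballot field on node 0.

5

1. timeout(1):  <1:cand b5 ->
2. deliver 1→3:  <3:foll b5 ->
3. deliver 3→1:  nop
4. deliver 1→0:  <0:foll b5 ->
5. deliver 0→1:  <1:lead b5 ->
6. propose(1,'p'):  nop
7. deliver 1→2:  <2:foll b5 ->
8. deliver 2→1:  nop
9. deliver 1→3:  <3:foll b5 p>
10. deliver 3→1:  nop
11. deliver 2→3:  nop
12. deliver 0→1:  nop
13. deliver 2→0:  nop
14. deliver 3→0:  nop
15. deliver 2→1:  nop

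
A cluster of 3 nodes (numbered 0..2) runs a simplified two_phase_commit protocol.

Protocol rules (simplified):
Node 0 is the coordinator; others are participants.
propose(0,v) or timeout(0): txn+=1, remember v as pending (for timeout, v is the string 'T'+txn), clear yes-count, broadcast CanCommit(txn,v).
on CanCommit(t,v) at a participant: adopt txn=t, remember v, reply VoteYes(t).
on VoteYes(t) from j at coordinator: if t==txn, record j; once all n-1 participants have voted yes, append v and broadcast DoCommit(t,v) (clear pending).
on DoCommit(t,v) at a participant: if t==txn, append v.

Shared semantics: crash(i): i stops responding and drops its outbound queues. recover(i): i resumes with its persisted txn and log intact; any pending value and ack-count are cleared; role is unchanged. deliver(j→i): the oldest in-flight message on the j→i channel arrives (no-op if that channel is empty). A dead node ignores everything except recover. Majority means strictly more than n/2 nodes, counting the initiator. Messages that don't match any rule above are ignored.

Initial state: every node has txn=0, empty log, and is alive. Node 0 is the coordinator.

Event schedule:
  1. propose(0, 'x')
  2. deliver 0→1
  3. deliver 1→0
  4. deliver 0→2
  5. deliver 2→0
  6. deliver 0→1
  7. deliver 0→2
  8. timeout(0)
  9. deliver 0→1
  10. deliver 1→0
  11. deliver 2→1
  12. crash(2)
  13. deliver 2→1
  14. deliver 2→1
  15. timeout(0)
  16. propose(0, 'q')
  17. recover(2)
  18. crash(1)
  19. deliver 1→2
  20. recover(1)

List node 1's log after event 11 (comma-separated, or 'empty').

[1] propose(0,'x') → N0(coor t1 [-])
[2] deliver 0→1 → N1(part t1 [-])
[3] deliver 1→0 → ∅
[4] deliver 0→2 → N2(part t1 [-])
[5] deliver 2→0 → N0(coor t1 [x])
[6] deliver 0→1 → N1(part t1 [x])
[7] deliver 0→2 → N2(part t1 [x])
[8] timeout(0) → N0(coor t2 [x])
[9] deliver 0→1 → N1(part t2 [x])
[10] deliver 1→0 → ∅
[11] deliver 2→1 → ∅

x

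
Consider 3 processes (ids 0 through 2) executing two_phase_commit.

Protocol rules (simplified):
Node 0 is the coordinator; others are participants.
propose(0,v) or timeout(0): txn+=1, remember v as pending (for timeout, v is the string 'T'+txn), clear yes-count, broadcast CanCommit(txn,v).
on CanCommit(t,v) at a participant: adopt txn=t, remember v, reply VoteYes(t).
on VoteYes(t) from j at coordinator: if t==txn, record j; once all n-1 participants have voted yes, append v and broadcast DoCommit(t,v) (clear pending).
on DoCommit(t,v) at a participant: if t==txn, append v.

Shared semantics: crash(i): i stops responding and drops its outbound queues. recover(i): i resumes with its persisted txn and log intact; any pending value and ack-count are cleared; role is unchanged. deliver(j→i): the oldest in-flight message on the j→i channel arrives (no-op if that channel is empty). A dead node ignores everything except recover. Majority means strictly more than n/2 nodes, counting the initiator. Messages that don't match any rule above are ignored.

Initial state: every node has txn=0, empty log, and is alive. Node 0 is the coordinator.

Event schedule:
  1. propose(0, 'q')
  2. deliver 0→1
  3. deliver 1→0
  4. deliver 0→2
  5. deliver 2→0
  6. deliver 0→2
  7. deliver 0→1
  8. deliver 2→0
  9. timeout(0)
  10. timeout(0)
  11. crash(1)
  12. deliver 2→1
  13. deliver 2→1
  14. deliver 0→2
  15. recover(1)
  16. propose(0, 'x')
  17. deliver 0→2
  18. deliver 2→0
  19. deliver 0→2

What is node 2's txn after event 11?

1

step 1 propose(0,'q'): 0={coor,t=1,log=-}
step 2 deliver 0→1: 1={part,t=1,log=-}
step 3 deliver 1→0: —
step 4 deliver 0→2: 2={part,t=1,log=-}
step 5 deliver 2→0: 0={coor,t=1,log=q}
step 6 deliver 0→2: 2={part,t=1,log=q}
step 7 deliver 0→1: 1={part,t=1,log=q}
step 8 deliver 2→0: —
step 9 timeout(0): 0={coor,t=2,log=q}
step 10 timeout(0): 0={coor,t=3,log=q}
step 11 crash(1): 1={✗part,t=1,log=q}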